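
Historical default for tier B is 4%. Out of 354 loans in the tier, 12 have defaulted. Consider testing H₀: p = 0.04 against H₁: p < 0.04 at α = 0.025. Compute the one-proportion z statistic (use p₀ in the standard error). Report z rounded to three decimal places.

z = -0.586

p̂ = 12/354 = 0.033898.
Standard error under H₀: √(0.04×0.96/354) = 0.010415.
z = (0.033898 − 0.04)/0.010415 = -0.006102/0.010415 = -0.586.
p-value = P(Z < -0.586) ≈ 0.2790; since p > α = 0.025, fail to reject H₀.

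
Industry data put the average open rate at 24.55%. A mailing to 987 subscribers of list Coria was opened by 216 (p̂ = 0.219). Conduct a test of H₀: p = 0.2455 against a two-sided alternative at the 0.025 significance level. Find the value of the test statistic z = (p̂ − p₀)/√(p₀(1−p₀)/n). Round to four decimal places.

z = -1.9457

p̂ = 216/987 ≈ 0.2188450.
SE = √(p₀(1−p₀)/n) = √(0.18523/987) = 0.0136993.
z = (0.2188450 − 0.2455)/0.0136993 = -0.0266550/0.0136993 = -1.9457.
p-value = 2·P(Z > 1.946) ≈ 0.0517, so at α = 0.025 we fail to reject H₀.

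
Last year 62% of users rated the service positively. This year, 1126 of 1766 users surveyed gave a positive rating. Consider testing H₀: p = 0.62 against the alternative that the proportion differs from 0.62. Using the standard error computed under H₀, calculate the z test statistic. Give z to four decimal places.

z = 1.5237

p̂ = 1126/1766 = 0.637599.
SE = √(p₀(1−p₀)/n) = √(0.2356/1766) = 0.011550.
z = (0.637599 − 0.62)/0.011550 = 0.017599/0.011550 = 1.5237.
p-value = 2·P(Z > 1.524) ≈ 0.1276.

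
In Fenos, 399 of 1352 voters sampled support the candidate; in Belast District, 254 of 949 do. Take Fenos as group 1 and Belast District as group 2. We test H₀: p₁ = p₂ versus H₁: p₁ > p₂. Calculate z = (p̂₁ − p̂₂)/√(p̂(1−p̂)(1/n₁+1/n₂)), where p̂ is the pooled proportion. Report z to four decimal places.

z = 1.4387

p̂₁ = 399/1352 = 0.295118, p̂₂ = 254/949 = 0.267650.
Pooled p̂ = (399+254)/(1352+949) = 653/2301 = 0.283790.
SE = √(p̂(1−p̂)(1/n₁+1/n₂)) = √(0.283790·0.716210·0.00179339) = √(0.000364511) = 0.019092.
z = (0.295118 − 0.267650)/0.019092 = 0.027468/0.019092 = 1.4387.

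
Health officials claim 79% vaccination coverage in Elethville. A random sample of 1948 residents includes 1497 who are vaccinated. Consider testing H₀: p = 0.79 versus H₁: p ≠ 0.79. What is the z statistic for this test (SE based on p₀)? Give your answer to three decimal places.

p̂ = 1497/1948 = 0.76848.
Standard error under H₀: √(0.79×0.21/1948) = 0.00923.
z = (0.76848 − 0.79)/0.00923 = -0.02152/0.00923 = -2.332.

z = -2.332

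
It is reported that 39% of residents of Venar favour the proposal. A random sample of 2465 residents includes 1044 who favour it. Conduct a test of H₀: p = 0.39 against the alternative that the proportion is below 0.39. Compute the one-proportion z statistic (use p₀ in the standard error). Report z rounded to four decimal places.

z = 3.4130

p̂ = 1044/2465 = 0.423529.
Standard error under H₀: √(0.39×0.61/2465) = 0.009824.
z = (0.423529 − 0.39)/0.009824 = 0.033529/0.009824 = 3.4130.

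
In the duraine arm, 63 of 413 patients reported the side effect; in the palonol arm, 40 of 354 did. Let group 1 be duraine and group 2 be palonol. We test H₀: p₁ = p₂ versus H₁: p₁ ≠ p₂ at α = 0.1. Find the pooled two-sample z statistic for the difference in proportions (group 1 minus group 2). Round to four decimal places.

z = 1.6014

p̂₁ = 63/413 = 0.152542, p̂₂ = 40/354 = 0.112994.
Pooled p̂ = (63+40)/(413+354) = 103/767 = 0.134289.
SE = √(p̂(1−p̂)(1/n₁+1/n₂)) = √(0.134289·0.865711·0.00524617) = √(0.000609897) = 0.024696.
z = (0.152542 − 0.112994)/0.024696 = 0.039548/0.024696 = 1.6014.
p-value = 2·P(Z > 1.601) ≈ 0.1093. With α = 0.1, fail to reject H₀.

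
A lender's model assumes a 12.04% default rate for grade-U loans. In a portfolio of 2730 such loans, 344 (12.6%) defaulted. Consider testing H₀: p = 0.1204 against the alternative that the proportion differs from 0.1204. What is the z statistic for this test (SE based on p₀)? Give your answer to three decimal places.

z = 0.900

p̂ = 344/2730 = 0.12601.
SE = √(p₀(1−p₀)/n) = √(0.1059/2730) = 0.00623.
z = (0.12601 − 0.1204)/0.00623 = 0.00561/0.00623 = 0.900.
p-value = 2·P(Z > 0.900) ≈ 0.3680.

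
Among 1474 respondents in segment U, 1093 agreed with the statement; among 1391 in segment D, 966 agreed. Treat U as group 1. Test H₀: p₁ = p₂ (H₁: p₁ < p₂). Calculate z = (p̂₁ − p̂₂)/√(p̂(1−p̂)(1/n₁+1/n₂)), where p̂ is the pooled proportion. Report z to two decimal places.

z = 2.80

p̂₁ = 1093/1474 ≈ 0.7415, p̂₂ = 966/1391 ≈ 0.6945.
Pooled p̂ = (1093+966)/(1474+1391) = 2059/2865 = 0.7187.
SE = √(0.202182 × 0.00139733) = 0.0168.
z = (0.7415 − 0.6945)/0.0168 = 0.0470/0.0168 = 2.80.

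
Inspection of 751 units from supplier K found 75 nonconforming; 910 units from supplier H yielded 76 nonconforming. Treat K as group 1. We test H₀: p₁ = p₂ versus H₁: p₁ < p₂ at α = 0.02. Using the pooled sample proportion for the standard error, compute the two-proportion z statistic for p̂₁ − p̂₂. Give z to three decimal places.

z = 1.154

p̂₁ = 75/751 ≈ 0.09987, p̂₂ = 76/910 ≈ 0.08352.
Pooled p̂ = (75+76)/(751+910) = 151/1661 = 0.09091.
SE = √(0.0826446 × 0.00243046) = 0.01417.
z = (0.09987 − 0.08352)/0.01417 = 0.01635/0.01417 = 1.154.
p-value = P(Z < 1.154) ≈ 0.8757, so at α = 0.02 we fail to reject H₀.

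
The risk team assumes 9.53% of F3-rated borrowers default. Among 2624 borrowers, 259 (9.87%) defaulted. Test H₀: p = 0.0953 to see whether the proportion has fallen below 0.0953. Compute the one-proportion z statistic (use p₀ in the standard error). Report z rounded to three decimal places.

p̂ = 259/2624 = 0.098704.
Standard error under H₀: √(0.0953×0.9047/2624) = 0.005732.
z = (0.098704 − 0.0953)/0.005732 = 0.003404/0.005732 = 0.594.
p-value = P(Z < 0.594) ≈ 0.7237.

z = 0.594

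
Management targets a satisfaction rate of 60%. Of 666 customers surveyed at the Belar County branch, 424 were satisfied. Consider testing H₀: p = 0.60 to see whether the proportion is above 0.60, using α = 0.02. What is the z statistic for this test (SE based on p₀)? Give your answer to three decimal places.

p̂ = 424/666 ≈ 0.63664.
SE = √(p₀(1−p₀)/n) = √(0.24/666) = 0.01898.
z = (0.63664 − 0.6)/0.01898 = 0.03664/0.01898 = 1.930.
p-value = P(Z > 1.930) ≈ 0.0268, so at α = 0.02 we fail to reject H₀.

z = 1.930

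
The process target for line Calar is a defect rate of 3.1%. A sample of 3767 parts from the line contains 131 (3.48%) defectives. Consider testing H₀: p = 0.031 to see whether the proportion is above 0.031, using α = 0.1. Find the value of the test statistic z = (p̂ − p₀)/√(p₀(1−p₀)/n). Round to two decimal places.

p̂ = 131/3767 ≈ 0.03478.
Under H₀, SE = √(0.031·0.969/3767) = √(7.97425e-06) = 0.00282.
z = (0.03478 − 0.031)/0.00282 = 0.00378/0.00282 = 1.34.
p-value = P(Z > 1.337) ≈ 0.0906, so at α = 0.1 we reject H₀.

z = 1.34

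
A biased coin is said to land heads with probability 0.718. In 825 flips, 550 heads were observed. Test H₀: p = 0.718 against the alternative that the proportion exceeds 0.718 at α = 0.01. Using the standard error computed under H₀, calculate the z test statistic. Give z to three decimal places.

p̂ = 550/825 = 0.666667.
SE = √(p₀(1−p₀)/n) = √(0.20248/825) = 0.015666.
z = (0.666667 − 0.718)/0.015666 = -0.051333/0.015666 = -3.277.
p-value = P(Z > -3.277) ≈ 0.9995; since p > α = 0.01, fail to reject H₀.

z = -3.277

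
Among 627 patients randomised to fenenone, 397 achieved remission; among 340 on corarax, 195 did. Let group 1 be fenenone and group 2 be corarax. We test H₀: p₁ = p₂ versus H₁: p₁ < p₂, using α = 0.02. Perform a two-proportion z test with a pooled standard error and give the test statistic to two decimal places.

z = 1.82

p̂₁ = 397/627 = 0.6332, p̂₂ = 195/340 = 0.5735.
Pooled p̂ = (397+195)/(627+340) = 592/967 = 0.6122.
SE = √(p̂(1−p̂)(1/n₁+1/n₂)) = √(0.6122·0.3878·0.00453607) = √(0.00107691) = 0.0328.
z = (0.6332 − 0.5735)/0.0328 = 0.0597/0.0328 = 1.82.
p-value = P(Z < 1.818) ≈ 0.9654. With α = 0.02, fail to reject H₀.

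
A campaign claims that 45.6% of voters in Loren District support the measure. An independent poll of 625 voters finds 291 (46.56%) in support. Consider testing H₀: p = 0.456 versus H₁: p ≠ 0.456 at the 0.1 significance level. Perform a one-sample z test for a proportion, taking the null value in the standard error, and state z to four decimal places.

z = 0.4819

p̂ = 291/625 = 0.465600.
Under H₀, SE = √(0.456·0.544/625) = √(0.000396902) = 0.019922.
z = (0.465600 − 0.456)/0.019922 = 0.009600/0.019922 = 0.4819.
p-value = 2·P(Z > 0.482) ≈ 0.6299; since p > α = 0.1, fail to reject H₀.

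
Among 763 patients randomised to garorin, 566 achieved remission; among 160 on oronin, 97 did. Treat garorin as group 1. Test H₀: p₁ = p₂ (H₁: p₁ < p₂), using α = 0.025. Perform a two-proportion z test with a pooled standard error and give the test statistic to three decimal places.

p̂₁ = 566/763 = 0.74181, p̂₂ = 97/160 = 0.60625.
Pooled p̂ = (566+97)/(763+160) = 663/923 = 0.71831.
SE = √(0.202341 × 0.00756062) = 0.03911.
z = (0.74181 − 0.60625)/0.03911 = 0.13556/0.03911 = 3.466.
p-value = P(Z < 3.466) ≈ 0.9997. With α = 0.025, fail to reject H₀.

z = 3.466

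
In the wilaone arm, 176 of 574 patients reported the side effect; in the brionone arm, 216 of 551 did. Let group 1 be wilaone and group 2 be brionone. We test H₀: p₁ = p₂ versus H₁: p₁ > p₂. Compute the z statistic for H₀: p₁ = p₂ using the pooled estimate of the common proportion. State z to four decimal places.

z = -3.0050

p̂₁ = 176/574 = 0.306620, p̂₂ = 216/551 = 0.392015.
Pooled p̂ = (176+216)/(574+551) = 392/1125 = 0.348444.
SE = √(p̂(1−p̂)(1/n₁+1/n₂)) = √(0.348444·0.651556·0.00355704) = √(0.000807559) = 0.028418.
z = (0.306620 − 0.392015)/0.028418 = -0.085395/0.028418 = -3.0050.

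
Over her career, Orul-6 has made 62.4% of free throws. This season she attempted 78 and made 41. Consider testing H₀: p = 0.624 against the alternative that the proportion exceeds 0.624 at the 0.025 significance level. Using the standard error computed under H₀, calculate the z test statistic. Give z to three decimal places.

p̂ = 41/78 ≈ 0.52564.
Standard error under H₀: √(0.624×0.376/78) = 0.05485.
z = (0.52564 − 0.624)/0.05485 = -0.09836/0.05485 = -1.793.
p-value = P(Z > -1.793) ≈ 0.9635; since p > α = 0.025, fail to reject H₀.

z = -1.793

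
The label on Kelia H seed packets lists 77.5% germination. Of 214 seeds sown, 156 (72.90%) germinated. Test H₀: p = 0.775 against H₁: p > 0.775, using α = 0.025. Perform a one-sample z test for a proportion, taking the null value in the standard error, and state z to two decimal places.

p̂ = 156/214 = 0.7290.
Under H₀, SE = √(0.775·0.225/214) = √(0.000814836) = 0.0285.
z = (0.7290 − 0.775)/0.0285 = -0.0460/0.0285 = -1.61.
p-value = P(Z > -1.612) ≈ 0.9466. With α = 0.025, fail to reject H₀.

z = -1.61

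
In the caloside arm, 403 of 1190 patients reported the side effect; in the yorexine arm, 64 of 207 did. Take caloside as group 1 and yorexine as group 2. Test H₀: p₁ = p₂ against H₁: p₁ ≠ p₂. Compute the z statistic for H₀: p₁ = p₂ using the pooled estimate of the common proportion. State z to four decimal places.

p̂₁ = 403/1190 = 0.338655, p̂₂ = 64/207 = 0.309179.
Pooled p̂ = (403+64)/(1190+207) = 467/1397 = 0.334288.
SE = √(p̂(1−p̂)(1/n₁+1/n₂)) = √(0.334288·0.665712·0.00567125) = √(0.00126208) = 0.035526.
z = (0.338655 − 0.309179)/0.035526 = 0.029476/0.035526 = 0.8297.

z = 0.8297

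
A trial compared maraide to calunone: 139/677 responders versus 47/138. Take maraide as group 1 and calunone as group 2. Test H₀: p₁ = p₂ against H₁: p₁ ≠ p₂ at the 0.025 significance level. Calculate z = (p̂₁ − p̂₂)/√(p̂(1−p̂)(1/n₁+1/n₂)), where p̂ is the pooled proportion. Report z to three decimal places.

z = -3.451

p̂₁ = 139/677 ≈ 0.20532, p̂₂ = 47/138 ≈ 0.34058.
Pooled p̂ = (139+47)/(677+138) = 186/815 = 0.22822.
SE = √(p̂(1−p̂)(1/n₁+1/n₂)) = √(0.22822·0.77178·0.00872348) = √(0.00153652) = 0.03920.
z = (0.20532 − 0.34058)/0.03920 = -0.13526/0.03920 = -3.451.
p-value = 2·P(Z > 3.451) ≈ 0.0006, so at α = 0.025 we reject H₀.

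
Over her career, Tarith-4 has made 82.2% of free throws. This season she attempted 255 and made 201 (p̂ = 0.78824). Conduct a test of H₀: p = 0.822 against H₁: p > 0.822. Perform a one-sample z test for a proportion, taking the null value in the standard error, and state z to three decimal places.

p̂ = 201/255 = 0.78824.
Under H₀, SE = √(0.822·0.178/255) = √(0.000573788) = 0.02395.
z = (0.78824 − 0.822)/0.02395 = -0.03376/0.02395 = -1.410.

z = -1.410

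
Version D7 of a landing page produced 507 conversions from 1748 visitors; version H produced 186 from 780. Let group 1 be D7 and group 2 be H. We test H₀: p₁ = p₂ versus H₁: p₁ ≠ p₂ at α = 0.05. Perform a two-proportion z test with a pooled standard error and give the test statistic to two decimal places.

z = 2.69

p̂₁ = 507/1748 = 0.29005, p̂₂ = 186/780 = 0.23846.
Pooled p̂ = (507+186)/(1748+780) = 693/2528 = 0.27413.
SE = √(0.198983 × 0.00185413) = 0.01921.
z = (0.29005 − 0.23846)/0.01921 = 0.05159/0.01921 = 2.69.
p-value = 2·P(Z > 2.686) ≈ 0.0072, so at α = 0.05 we reject H₀.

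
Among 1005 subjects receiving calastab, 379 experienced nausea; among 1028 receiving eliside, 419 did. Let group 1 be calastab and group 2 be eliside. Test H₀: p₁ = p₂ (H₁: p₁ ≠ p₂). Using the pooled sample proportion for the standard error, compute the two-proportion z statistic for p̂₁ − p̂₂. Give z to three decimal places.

p̂₁ = 379/1005 = 0.37711, p̂₂ = 419/1028 = 0.40759.
Pooled p̂ = (379+419)/(1005+1028) = 798/2033 = 0.39252.
SE = √(0.238449 × 0.00196779) = 0.02166.
z = (0.37711 − 0.40759)/0.02166 = -0.03048/0.02166 = -1.407.

z = -1.407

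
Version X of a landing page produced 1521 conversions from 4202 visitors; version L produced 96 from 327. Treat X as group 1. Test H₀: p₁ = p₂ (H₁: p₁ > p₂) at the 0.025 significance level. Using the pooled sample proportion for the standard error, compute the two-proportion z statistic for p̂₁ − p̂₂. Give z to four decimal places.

p̂₁ = 1521/4202 = 0.361970, p̂₂ = 96/327 = 0.293578.
Pooled p̂ = (1521+96)/(4202+327) = 1617/4529 = 0.357032.
SE = √(0.22956 × 0.00329609) = 0.027507.
z = (0.361970 − 0.293578)/0.027507 = 0.068392/0.027507 = 2.4863.
p-value = P(Z > 2.486) ≈ 0.0065; since p < α = 0.025, reject H₀.

z = 2.4863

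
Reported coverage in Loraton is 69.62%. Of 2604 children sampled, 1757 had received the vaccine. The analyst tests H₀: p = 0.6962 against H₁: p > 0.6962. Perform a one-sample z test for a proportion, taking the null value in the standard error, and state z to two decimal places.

p̂ = 1757/2604 = 0.67473.
SE = √(p₀(1−p₀)/n) = √(0.21151/2604) = 0.00901.
z = (0.67473 − 0.6962)/0.00901 = -0.02147/0.00901 = -2.38.
p-value = P(Z > -2.382) ≈ 0.9914.

z = -2.38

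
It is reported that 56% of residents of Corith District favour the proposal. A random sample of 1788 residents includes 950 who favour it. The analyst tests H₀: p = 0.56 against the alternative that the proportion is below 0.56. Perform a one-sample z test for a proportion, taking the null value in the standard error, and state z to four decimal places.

p̂ = 950/1788 ≈ 0.531320.
SE = √(p₀(1−p₀)/n) = √(0.2464/1788) = 0.011739.
z = (0.531320 − 0.56)/0.011739 = -0.028680/0.011739 = -2.4431.
p-value = P(Z < -2.443) ≈ 0.0073.

z = -2.4431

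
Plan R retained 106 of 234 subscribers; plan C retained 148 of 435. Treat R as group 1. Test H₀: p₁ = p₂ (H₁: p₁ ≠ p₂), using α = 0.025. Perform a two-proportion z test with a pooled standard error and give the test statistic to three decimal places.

p̂₁ = 106/234 = 0.45299, p̂₂ = 148/435 = 0.34023.
Pooled p̂ = (106+148)/(234+435) = 254/669 = 0.37967.
SE = √(0.235521 × 0.00657235) = 0.03934.
z = (0.45299 − 0.34023)/0.03934 = 0.11276/0.03934 = 2.866.
p-value = 2·P(Z > 2.866) ≈ 0.0042, so at α = 0.025 we reject H₀.

z = 2.866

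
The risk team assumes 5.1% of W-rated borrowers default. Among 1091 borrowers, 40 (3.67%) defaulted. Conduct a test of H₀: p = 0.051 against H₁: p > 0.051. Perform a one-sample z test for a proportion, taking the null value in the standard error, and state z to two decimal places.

p̂ = 40/1091 = 0.03666.
SE = √(p₀(1−p₀)/n) = √(0.048399/1091) = 0.00666.
z = (0.03666 − 0.051)/0.00666 = -0.01434/0.00666 = -2.15.
p-value = P(Z > -2.152) ≈ 0.9843.

z = -2.15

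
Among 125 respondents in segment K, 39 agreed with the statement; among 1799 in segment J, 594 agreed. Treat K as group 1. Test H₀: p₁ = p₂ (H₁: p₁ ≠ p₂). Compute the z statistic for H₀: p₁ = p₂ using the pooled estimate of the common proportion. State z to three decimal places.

z = -0.418

p̂₁ = 39/125 = 0.31200, p̂₂ = 594/1799 = 0.33018.
Pooled p̂ = (39+594)/(125+1799) = 633/1924 = 0.32900.
SE = √(p̂(1−p̂)(1/n₁+1/n₂)) = √(0.32900·0.67100·0.00855586) = √(0.00188879) = 0.04346.
z = (0.31200 − 0.33018)/0.04346 = -0.01818/0.04346 = -0.418.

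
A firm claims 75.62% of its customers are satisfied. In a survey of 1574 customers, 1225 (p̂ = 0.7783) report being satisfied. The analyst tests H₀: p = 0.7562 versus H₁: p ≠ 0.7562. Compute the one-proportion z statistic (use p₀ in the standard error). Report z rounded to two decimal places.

p̂ = 1225/1574 ≈ 0.77827.
Standard error under H₀: √(0.7562×0.2438/1574) = 0.01082.
z = (0.77827 − 0.7562)/0.01082 = 0.02207/0.01082 = 2.04.

z = 2.04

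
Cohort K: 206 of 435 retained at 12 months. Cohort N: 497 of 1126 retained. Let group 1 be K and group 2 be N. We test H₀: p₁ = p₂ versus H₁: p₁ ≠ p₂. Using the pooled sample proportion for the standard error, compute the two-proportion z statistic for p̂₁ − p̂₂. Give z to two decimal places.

p̂₁ = 206/435 = 0.4736, p̂₂ = 497/1126 = 0.4414.
Pooled p̂ = (206+497)/(435+1126) = 703/1561 = 0.4504.
SE = √(p̂(1−p̂)(1/n₁+1/n₂)) = √(0.4504·0.5496·0.00318695) = √(0.000788882) = 0.0281.
z = (0.4736 − 0.4414)/0.0281 = 0.0322/0.0281 = 1.15.
p-value = 2·P(Z > 1.146) ≈ 0.2519.

z = 1.15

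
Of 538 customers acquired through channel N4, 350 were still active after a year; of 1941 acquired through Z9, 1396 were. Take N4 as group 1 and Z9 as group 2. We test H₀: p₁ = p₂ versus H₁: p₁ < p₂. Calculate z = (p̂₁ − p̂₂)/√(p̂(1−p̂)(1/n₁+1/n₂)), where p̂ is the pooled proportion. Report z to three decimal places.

z = -3.088

p̂₁ = 350/538 = 0.650558, p̂₂ = 1396/1941 = 0.719217.
Pooled p̂ = (350+1396)/(538+1941) = 1746/2479 = 0.704316.
SE = √(p̂(1−p̂)(1/n₁+1/n₂)) = √(0.704316·0.295684·0.00237393) = √(0.000494383) = 0.022235.
z = (0.650558 − 0.719217)/0.022235 = -0.068659/0.022235 = -3.088.
p-value = P(Z < -3.088) ≈ 0.0010.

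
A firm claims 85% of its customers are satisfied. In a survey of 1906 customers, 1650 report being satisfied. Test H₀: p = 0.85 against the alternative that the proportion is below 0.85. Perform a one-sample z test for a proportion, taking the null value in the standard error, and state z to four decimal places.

p̂ = 1650/1906 ≈ 0.865687.
Under H₀, SE = √(0.85·0.15/1906) = √(6.6894e-05) = 0.008179.
z = (0.865687 − 0.85)/0.008179 = 0.015687/0.008179 = 1.9180.

z = 1.9180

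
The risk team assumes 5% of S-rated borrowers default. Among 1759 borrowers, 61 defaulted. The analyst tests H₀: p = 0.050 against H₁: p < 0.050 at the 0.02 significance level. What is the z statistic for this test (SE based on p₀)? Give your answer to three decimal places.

z = -2.948

p̂ = 61/1759 ≈ 0.034679.
Standard error under H₀: √(0.05×0.95/1759) = 0.005197.
z = (0.034679 − 0.05)/0.005197 = -0.015321/0.005197 = -2.948.
p-value = P(Z < -2.948) ≈ 0.0016. With α = 0.02, reject H₀.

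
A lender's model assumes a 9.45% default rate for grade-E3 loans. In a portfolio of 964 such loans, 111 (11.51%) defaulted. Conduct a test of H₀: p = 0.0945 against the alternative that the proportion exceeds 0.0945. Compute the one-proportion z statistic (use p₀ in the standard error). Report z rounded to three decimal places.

p̂ = 111/964 ≈ 0.115145.
Standard error under H₀: √(0.0945×0.9055/964) = 0.009422.
z = (0.115145 − 0.0945)/0.009422 = 0.020645/0.009422 = 2.191.

z = 2.191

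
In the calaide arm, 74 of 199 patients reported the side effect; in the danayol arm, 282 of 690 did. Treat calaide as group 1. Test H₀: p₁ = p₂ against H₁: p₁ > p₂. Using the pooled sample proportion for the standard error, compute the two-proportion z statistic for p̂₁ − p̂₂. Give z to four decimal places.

p̂₁ = 74/199 ≈ 0.371859, p̂₂ = 282/690 ≈ 0.408696.
Pooled p̂ = (74+282)/(199+690) = 356/889 = 0.400450.
SE = √(0.24009 × 0.0064744) = 0.039426.
z = (0.371859 − 0.408696)/0.039426 = -0.036837/0.039426 = -0.9343.
p-value = P(Z > -0.934) ≈ 0.8249.

z = -0.9343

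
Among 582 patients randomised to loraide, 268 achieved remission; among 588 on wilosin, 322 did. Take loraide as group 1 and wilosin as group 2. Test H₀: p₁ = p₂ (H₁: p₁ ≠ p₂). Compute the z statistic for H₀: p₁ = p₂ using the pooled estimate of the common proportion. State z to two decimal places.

p̂₁ = 268/582 ≈ 0.4605, p̂₂ = 322/588 ≈ 0.5476.
Pooled p̂ = (268+322)/(582+588) = 590/1170 = 0.5043.
SE = √(0.249982 × 0.00341889) = 0.0292.
z = (0.4605 − 0.5476)/0.0292 = -0.0871/0.0292 = -2.98.
p-value = 2·P(Z > 2.981) ≈ 0.0029.

z = -2.98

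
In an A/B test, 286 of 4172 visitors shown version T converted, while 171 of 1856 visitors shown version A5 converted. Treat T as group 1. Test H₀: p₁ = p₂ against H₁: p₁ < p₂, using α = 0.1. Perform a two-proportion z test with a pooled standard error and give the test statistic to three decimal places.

z = -3.193

p̂₁ = 286/4172 ≈ 0.068552, p̂₂ = 171/1856 ≈ 0.092134.
Pooled p̂ = (286+171)/(4172+1856) = 457/6028 = 0.075813.
SE = √(0.0700653 × 0.000778486) = 0.007385.
z = (0.068552 − 0.092134)/0.007385 = -0.023582/0.007385 = -3.193.
p-value = P(Z < -3.193) ≈ 0.0007; since p < α = 0.1, reject H₀.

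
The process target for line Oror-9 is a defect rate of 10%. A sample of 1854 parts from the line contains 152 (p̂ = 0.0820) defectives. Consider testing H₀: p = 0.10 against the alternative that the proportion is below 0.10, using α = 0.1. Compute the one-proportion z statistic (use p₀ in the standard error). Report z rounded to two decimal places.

p̂ = 152/1854 = 0.08198.
Standard error under H₀: √(0.1×0.9/1854) = 0.00697.
z = (0.08198 − 0.1)/0.00697 = -0.01802/0.00697 = -2.59.
p-value = P(Z < -2.586) ≈ 0.0049. With α = 0.1, reject H₀.

z = -2.59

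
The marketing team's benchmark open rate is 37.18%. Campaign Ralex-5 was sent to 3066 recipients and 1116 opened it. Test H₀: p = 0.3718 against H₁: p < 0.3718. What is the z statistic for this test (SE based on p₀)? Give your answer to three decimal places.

p̂ = 1116/3066 ≈ 0.36399.
Under H₀, SE = √(0.3718·0.6282/3066) = √(7.6179e-05) = 0.00873.
z = (0.36399 − 0.3718)/0.00873 = -0.00781/0.00873 = -0.895.
p-value = P(Z < -0.895) ≈ 0.1855.

z = -0.895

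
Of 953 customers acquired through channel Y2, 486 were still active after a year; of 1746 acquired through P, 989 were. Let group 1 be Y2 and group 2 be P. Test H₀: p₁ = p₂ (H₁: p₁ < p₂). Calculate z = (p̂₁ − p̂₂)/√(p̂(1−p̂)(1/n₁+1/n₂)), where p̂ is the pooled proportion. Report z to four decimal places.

p̂₁ = 486/953 = 0.509969, p̂₂ = 989/1746 = 0.566438.
Pooled p̂ = (486+989)/(953+1746) = 1475/2699 = 0.546499.
SE = √(p̂(1−p̂)(1/n₁+1/n₂)) = √(0.546499·0.453501·0.00162206) = √(0.000402007) = 0.020050.
z = (0.509969 − 0.566438)/0.020050 = -0.056469/0.020050 = -2.8164.
p-value = P(Z < -2.816) ≈ 0.0024.

z = -2.8164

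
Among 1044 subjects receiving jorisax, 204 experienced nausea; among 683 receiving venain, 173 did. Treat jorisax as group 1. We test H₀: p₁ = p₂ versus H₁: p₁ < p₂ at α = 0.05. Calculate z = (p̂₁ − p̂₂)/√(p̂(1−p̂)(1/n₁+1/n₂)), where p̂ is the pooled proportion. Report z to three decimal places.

p̂₁ = 204/1044 ≈ 0.19540, p̂₂ = 173/683 ≈ 0.25329.
Pooled p̂ = (204+173)/(1044+683) = 377/1727 = 0.21830.
SE = √(0.170644 × 0.00242198) = 0.02033.
z = (0.19540 − 0.25329)/0.02033 = -0.05789/0.02033 = -2.848.
p-value = P(Z < -2.848) ≈ 0.0022; since p < α = 0.05, reject H₀.

z = -2.848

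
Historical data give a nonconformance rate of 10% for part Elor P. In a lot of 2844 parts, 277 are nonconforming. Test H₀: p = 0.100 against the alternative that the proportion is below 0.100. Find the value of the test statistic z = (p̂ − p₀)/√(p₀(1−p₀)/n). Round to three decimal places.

z = -0.463

p̂ = 277/2844 = 0.097398.
Under H₀, SE = √(0.1·0.9/2844) = √(3.16456e-05) = 0.005625.
z = (0.097398 − 0.1)/0.005625 = -0.002602/0.005625 = -0.463.
p-value = P(Z < -0.463) ≈ 0.3218.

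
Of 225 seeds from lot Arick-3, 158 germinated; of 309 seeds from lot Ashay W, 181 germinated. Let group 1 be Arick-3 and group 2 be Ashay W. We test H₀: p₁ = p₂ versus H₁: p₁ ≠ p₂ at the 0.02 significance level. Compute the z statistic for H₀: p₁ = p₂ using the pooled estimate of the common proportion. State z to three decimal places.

z = 2.760

p̂₁ = 158/225 ≈ 0.70222, p̂₂ = 181/309 ≈ 0.58576.
Pooled p̂ = (158+181)/(225+309) = 339/534 = 0.63483.
SE = √(p̂(1−p̂)(1/n₁+1/n₂)) = √(0.63483·0.36517·0.00768069) = √(0.00178054) = 0.04220.
z = (0.70222 − 0.58576)/0.04220 = 0.11646/0.04220 = 2.760.
Two-sided p-value ≈ 2·Φ(−2.760) = 0.0058. With α = 0.02, reject H₀.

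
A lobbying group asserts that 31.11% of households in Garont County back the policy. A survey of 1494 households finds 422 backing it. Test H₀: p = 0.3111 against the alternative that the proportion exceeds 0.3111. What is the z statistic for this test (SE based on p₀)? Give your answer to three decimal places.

z = -2.391

p̂ = 422/1494 ≈ 0.28246.
Standard error under H₀: √(0.3111×0.6889/1494) = 0.01198.
z = (0.28246 − 0.3111)/0.01198 = -0.02864/0.01198 = -2.391.
p-value = P(Z > -2.391) ≈ 0.9916.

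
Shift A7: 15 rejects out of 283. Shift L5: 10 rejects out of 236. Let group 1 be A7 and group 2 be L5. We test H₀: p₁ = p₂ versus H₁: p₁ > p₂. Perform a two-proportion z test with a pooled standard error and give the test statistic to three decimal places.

p̂₁ = 15/283 = 0.05300, p̂₂ = 10/236 = 0.04237.
Pooled p̂ = (15+10)/(283+236) = 25/519 = 0.04817.
SE = √(p̂(1−p̂)(1/n₁+1/n₂)) = √(0.04817·0.95183·0.00777086) = √(0.000356288) = 0.01888.
z = (0.05300 − 0.04237)/0.01888 = 0.01063/0.01888 = 0.563.
p-value = P(Z > 0.563) ≈ 0.2867.

z = 0.563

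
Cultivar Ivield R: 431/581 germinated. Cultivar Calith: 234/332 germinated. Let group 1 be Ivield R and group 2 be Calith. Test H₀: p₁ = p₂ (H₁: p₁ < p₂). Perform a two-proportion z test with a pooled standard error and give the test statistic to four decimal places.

z = 1.2093

p̂₁ = 431/581 ≈ 0.7418244, p̂₂ = 234/332 ≈ 0.7048193.
Pooled p̂ = (431+234)/(581+332) = 665/913 = 0.7283680.
SE = √(0.197848 × 0.00473322) = 0.0306016.
z = (0.7418244 − 0.7048193)/0.0306016 = 0.0370051/0.0306016 = 1.2093.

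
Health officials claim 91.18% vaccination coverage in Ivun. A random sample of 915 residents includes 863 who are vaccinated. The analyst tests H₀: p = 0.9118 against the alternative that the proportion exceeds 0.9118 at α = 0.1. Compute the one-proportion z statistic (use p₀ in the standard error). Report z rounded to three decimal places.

p̂ = 863/915 = 0.943169.
Under H₀, SE = √(0.9118·0.0882/915) = √(8.78915e-05) = 0.009375.
z = (0.943169 − 0.9118)/0.009375 = 0.031369/0.009375 = 3.346.
p-value = P(Z > 3.346) ≈ 0.0004. With α = 0.1, reject H₀.

z = 3.346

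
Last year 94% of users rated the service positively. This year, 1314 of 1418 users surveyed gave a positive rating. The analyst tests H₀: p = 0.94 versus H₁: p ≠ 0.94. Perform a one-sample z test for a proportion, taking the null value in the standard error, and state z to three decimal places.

z = -2.116

p̂ = 1314/1418 = 0.926657.
Under H₀, SE = √(0.94·0.06/1418) = √(3.97743e-05) = 0.006307.
z = (0.926657 − 0.94)/0.006307 = -0.013343/0.006307 = -2.116.
Two-sided p-value ≈ 2·Φ(−2.116) = 0.0344.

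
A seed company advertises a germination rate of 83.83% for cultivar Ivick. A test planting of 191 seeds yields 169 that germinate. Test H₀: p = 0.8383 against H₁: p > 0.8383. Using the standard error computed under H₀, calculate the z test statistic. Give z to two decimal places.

p̂ = 169/191 ≈ 0.8848.
Under H₀, SE = √(0.8383·0.1617/191) = √(0.000709702) = 0.0266.
z = (0.8848 − 0.8383)/0.0266 = 0.0465/0.0266 = 1.75.
p-value = P(Z > 1.746) ≈ 0.0404.

z = 1.75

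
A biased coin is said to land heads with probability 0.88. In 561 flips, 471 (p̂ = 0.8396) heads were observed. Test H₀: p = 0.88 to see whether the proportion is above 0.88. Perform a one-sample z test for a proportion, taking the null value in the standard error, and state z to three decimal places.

p̂ = 471/561 = 0.83957.
SE = √(p₀(1−p₀)/n) = √(0.1056/561) = 0.01372.
z = (0.83957 − 0.88)/0.01372 = -0.04043/0.01372 = -2.947.

z = -2.947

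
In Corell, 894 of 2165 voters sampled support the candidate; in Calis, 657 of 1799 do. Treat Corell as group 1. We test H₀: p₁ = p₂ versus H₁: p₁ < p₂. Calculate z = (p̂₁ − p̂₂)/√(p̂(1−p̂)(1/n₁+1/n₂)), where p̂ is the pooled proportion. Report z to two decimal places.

z = 3.07

p̂₁ = 894/2165 ≈ 0.41293, p̂₂ = 657/1799 ≈ 0.36520.
Pooled p̂ = (894+657)/(2165+1799) = 1551/3964 = 0.39127.
SE = √(0.238178 × 0.00101776) = 0.01557.
z = (0.41293 − 0.36520)/0.01557 = 0.04773/0.01557 = 3.07.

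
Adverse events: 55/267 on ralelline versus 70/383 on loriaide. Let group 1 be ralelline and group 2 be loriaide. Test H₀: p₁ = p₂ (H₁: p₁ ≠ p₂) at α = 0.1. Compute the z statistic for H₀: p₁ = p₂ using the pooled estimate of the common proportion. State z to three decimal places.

p̂₁ = 55/267 ≈ 0.20599, p̂₂ = 70/383 ≈ 0.18277.
Pooled p̂ = (55+70)/(267+383) = 125/650 = 0.19231.
SE = √(0.155325 × 0.00635628) = 0.03142.
z = (0.20599 − 0.18277)/0.03142 = 0.02322/0.03142 = 0.739.
p-value = 2·P(Z > 0.739) ≈ 0.4598. With α = 0.1, fail to reject H₀.

z = 0.739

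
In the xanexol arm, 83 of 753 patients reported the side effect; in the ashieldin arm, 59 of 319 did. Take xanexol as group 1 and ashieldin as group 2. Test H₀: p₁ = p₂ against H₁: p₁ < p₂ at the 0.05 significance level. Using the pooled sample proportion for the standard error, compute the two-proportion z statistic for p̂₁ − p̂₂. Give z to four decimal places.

z = -3.2998

p̂₁ = 83/753 = 0.110226, p̂₂ = 59/319 = 0.184953.
Pooled p̂ = (83+59)/(753+319) = 142/1072 = 0.132463.
SE = √(p̂(1−p̂)(1/n₁+1/n₂)) = √(0.132463·0.867537·0.00446282) = √(0.000512851) = 0.022646.
z = (0.110226 − 0.184953)/0.022646 = -0.074727/0.022646 = -3.2998.
p-value = P(Z < -3.300) ≈ 0.0005, so at α = 0.05 we reject H₀.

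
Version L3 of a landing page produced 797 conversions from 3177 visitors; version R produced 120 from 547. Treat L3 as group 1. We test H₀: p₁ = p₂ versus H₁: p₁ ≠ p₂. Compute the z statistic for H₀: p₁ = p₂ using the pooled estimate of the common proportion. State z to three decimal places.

p̂₁ = 797/3177 = 0.25087, p̂₂ = 120/547 = 0.21938.
Pooled p̂ = (797+120)/(3177+547) = 917/3724 = 0.24624.
SE = √(0.185606 × 0.00214292) = 0.01994.
z = (0.25087 − 0.21938)/0.01994 = 0.03149/0.01994 = 1.579.
p-value = 2·P(Z > 1.579) ≈ 0.1144.

z = 1.579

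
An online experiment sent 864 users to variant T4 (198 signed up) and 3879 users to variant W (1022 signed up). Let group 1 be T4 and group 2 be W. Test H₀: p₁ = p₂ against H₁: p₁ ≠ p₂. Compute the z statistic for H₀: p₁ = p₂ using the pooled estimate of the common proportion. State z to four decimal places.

p̂₁ = 198/864 ≈ 0.2291667, p̂₂ = 1022/3879 ≈ 0.2634700.
Pooled p̂ = (198+1022)/(864+3879) = 1220/4743 = 0.2572212.
SE = √(0.191058 × 0.00141521) = 0.0164434.
z = (0.2291667 − 0.2634700)/0.0164434 = -0.0343033/0.0164434 = -2.0861.
p-value = 2·P(Z > 2.086) ≈ 0.0370.

z = -2.0861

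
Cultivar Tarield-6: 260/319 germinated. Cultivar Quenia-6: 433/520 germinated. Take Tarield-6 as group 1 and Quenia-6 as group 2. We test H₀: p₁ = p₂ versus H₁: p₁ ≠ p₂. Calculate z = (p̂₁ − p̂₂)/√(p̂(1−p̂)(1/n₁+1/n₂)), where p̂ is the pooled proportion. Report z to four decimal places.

p̂₁ = 260/319 = 0.815047, p̂₂ = 433/520 = 0.832692.
Pooled p̂ = (260+433)/(319+520) = 693/839 = 0.825983.
SE = √(0.143735 × 0.00505787) = 0.026963.
z = (0.815047 − 0.832692)/0.026963 = -0.017645/0.026963 = -0.6544.

z = -0.6544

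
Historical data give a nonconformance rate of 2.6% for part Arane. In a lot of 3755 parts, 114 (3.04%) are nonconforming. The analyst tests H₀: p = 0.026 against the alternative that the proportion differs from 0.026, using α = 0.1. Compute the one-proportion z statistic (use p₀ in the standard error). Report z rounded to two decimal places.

z = 1.68

p̂ = 114/3755 = 0.03036.
SE = √(p₀(1−p₀)/n) = √(0.025324/3755) = 0.00260.
z = (0.03036 − 0.026)/0.00260 = 0.00436/0.00260 = 1.68.
p-value = 2·P(Z > 1.679) ≈ 0.0932, so at α = 0.1 we reject H₀.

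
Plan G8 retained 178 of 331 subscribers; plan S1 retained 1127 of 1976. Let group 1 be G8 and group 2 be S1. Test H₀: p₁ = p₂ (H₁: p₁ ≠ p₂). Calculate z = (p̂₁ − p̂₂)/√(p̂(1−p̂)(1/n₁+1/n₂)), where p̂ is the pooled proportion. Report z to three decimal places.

z = -1.107

p̂₁ = 178/331 ≈ 0.53776, p̂₂ = 1127/1976 ≈ 0.57034.
Pooled p̂ = (178+1127)/(331+1976) = 1305/2307 = 0.56567.
SE = √(p̂(1−p̂)(1/n₁+1/n₂)) = √(0.56567·0.43433·0.00352722) = √(0.000866594) = 0.02944.
z = (0.53776 − 0.57034)/0.02944 = -0.03258/0.02944 = -1.107.
Two-sided p-value ≈ 2·Φ(−1.107) = 0.2684.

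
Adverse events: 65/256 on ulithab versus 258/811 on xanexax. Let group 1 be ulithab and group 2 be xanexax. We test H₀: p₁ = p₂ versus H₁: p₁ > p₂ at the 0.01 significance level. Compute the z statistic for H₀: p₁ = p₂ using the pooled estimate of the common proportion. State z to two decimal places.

p̂₁ = 65/256 ≈ 0.2539, p̂₂ = 258/811 ≈ 0.3181.
Pooled p̂ = (65+258)/(256+811) = 323/1067 = 0.3027.
SE = √(0.21108 × 0.0051393) = 0.0329.
z = (0.2539 − 0.3181)/0.0329 = -0.0642/0.0329 = -1.95.
p-value = P(Z > -1.950) ≈ 0.9744. With α = 0.01, fail to reject H₀.

z = -1.95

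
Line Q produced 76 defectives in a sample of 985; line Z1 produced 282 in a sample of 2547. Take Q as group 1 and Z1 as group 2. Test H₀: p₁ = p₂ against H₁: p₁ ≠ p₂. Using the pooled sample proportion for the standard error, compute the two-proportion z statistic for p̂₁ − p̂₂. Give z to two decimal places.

z = -2.96

p̂₁ = 76/985 = 0.0772, p̂₂ = 282/2547 = 0.1107.
Pooled p̂ = (76+282)/(985+2547) = 358/3532 = 0.1014.
SE = √(0.0910854 × 0.00140785) = 0.0113.
z = (0.0772 − 0.1107)/0.0113 = -0.0335/0.0113 = -2.96.
Two-sided p-value ≈ 2·Φ(−2.964) = 0.0030.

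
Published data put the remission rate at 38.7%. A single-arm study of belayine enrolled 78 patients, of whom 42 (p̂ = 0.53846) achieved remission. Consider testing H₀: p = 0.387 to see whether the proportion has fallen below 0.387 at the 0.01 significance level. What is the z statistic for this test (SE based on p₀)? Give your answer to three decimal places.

z = 2.746

p̂ = 42/78 = 0.53846.
Under H₀, SE = √(0.387·0.613/78) = √(0.00304142) = 0.05515.
z = (0.53846 − 0.387)/0.05515 = 0.15146/0.05515 = 2.746.
p-value = P(Z < 2.746) ≈ 0.9970. With α = 0.01, fail to reject H₀.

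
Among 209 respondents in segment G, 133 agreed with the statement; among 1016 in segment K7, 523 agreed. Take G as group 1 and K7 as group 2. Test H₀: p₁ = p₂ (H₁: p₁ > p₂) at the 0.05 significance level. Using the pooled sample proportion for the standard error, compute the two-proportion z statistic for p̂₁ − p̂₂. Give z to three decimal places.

z = 3.210

p̂₁ = 133/209 = 0.63636, p̂₂ = 523/1016 = 0.51476.
Pooled p̂ = (133+523)/(209+1016) = 656/1225 = 0.53551.
SE = √(p̂(1−p̂)(1/n₁+1/n₂)) = √(0.53551·0.46449·0.00576894) = √(0.00143496) = 0.03788.
z = (0.63636 − 0.51476)/0.03788 = 0.12160/0.03788 = 3.210.
p-value = P(Z > 3.210) ≈ 0.0007. With α = 0.05, reject H₀.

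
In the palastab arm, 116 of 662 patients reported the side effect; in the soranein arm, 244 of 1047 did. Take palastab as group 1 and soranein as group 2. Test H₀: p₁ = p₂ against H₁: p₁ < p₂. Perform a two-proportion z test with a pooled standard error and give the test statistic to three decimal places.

z = -2.856

p̂₁ = 116/662 ≈ 0.175227, p̂₂ = 244/1047 ≈ 0.233047.
Pooled p̂ = (116+244)/(662+1047) = 360/1709 = 0.210650.
SE = √(0.166276 × 0.00246568) = 0.020248.
z = (0.175227 − 0.233047)/0.020248 = -0.057820/0.020248 = -2.856.
p-value = P(Z < -2.856) ≈ 0.0021.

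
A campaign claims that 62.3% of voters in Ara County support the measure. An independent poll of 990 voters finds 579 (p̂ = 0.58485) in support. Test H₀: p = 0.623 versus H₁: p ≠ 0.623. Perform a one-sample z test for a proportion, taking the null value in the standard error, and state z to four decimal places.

z = -2.4769

p̂ = 579/990 ≈ 0.584848.
SE = √(p₀(1−p₀)/n) = √(0.23487/990) = 0.015403.
z = (0.584848 − 0.623)/0.015403 = -0.038152/0.015403 = -2.4769.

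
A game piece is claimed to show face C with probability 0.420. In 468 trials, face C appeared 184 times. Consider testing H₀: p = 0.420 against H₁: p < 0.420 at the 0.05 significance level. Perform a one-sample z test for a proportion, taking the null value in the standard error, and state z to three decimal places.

p̂ = 184/468 ≈ 0.393162.
SE = √(p₀(1−p₀)/n) = √(0.2436/468) = 0.022815.
z = (0.393162 − 0.42)/0.022815 = -0.026838/0.022815 = -1.176.
p-value = P(Z < -1.176) ≈ 0.1197, so at α = 0.05 we fail to reject H₀.

z = -1.176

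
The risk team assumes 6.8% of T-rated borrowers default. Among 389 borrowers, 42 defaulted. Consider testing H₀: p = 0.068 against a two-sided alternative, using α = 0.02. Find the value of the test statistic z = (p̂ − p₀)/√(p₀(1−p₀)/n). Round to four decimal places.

p̂ = 42/389 ≈ 0.107969.
Standard error under H₀: √(0.068×0.932/389) = 0.012764.
z = (0.107969 − 0.068)/0.012764 = 0.039969/0.012764 = 3.1314.
p-value = 2·P(Z > 3.131) ≈ 0.0017; since p < α = 0.02, reject H₀.

z = 3.1314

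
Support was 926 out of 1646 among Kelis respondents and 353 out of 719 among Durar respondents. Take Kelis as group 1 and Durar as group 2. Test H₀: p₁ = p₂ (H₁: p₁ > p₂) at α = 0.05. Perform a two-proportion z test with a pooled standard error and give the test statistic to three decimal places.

z = 3.215

p̂₁ = 926/1646 ≈ 0.56258, p̂₂ = 353/719 ≈ 0.49096.
Pooled p̂ = (926+353)/(1646+719) = 1279/2365 = 0.54080.
SE = √(p̂(1−p̂)(1/n₁+1/n₂)) = √(0.54080·0.45920·0.00199835) = √(0.000496261) = 0.02228.
z = (0.56258 − 0.49096)/0.02228 = 0.07162/0.02228 = 3.215.
p-value = P(Z > 3.215) ≈ 0.0007. With α = 0.05, reject H₀.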